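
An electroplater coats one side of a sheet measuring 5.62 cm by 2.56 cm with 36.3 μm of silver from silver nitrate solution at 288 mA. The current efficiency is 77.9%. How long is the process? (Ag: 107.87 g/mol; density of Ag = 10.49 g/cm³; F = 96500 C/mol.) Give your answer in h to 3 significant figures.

Plated area = 5.62 × 2.56 = 14.39 cm²
Volume = 14.39 × 36.3×10⁻⁴ cm = 0.05224 cm³
m(Ag) = 0.05224 × 10.49 = 0.5480 g
n(Ag) = 0.5480 / 107.87 = 0.005080 mol; n(e⁻) = 0.005080 mol
Q = 0.005080 × 96500 / 0.779 = 629.3 C
t = 629.3 / 0.288 = 2185 s = 0.607 h

0.607 h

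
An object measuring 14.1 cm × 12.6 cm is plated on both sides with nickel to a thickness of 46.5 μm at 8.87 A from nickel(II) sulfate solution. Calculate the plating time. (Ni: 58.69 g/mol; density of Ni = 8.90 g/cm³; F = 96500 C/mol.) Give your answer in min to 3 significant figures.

Plated area = 2 × 14.1 × 12.6 = 355.3 cm²
Volume = 355.3 × 46.5×10⁻⁴ cm = 1.652 cm³
m(Ni) = 1.652 × 8.90 = 14.70 g
n(Ni) = 14.70 / 58.69 = 0.2505 mol; n(e⁻) = 2 × 0.2505 = 0.5010 mol
Q = 0.5010 × 96500 = 48350 C
t = 48350 / 8.87 = 5451 s = 90.9 min

90.9 min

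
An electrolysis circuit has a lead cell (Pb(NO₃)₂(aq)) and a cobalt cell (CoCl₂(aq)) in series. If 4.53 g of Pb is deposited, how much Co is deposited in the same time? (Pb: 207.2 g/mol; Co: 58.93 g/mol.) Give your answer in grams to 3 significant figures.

n(Pb) = 4.53 / 207.2 = 0.02186 mol
Pb²⁺ + 2e⁻ → Pb, so n(e⁻) = 2 × 0.02186 = 0.04372 mol
The cells are in series, so the same charge (and hence the same n(e⁻) = 0.04372 mol) passes through both.
Co²⁺ + 2e⁻ → Co, so n(Co) = 0.04372 / 2 = 0.02186 mol
m(Co) = 0.02186 × 58.93 = 1.29 g

1.29 g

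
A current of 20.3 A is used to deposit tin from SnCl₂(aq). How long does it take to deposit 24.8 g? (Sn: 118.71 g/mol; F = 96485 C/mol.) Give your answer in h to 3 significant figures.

n(Sn) = 24.8 / 118.71 = 0.2089 mol
Sn²⁺ + 2e⁻ → Sn, so n(e⁻) = 2 × 0.2089 = 0.4178 mol
Q = 0.4178 × 96485 = 40310 C
t = Q / I = 40310 / 20.3 = 1986 s = 0.552 h

0.552 h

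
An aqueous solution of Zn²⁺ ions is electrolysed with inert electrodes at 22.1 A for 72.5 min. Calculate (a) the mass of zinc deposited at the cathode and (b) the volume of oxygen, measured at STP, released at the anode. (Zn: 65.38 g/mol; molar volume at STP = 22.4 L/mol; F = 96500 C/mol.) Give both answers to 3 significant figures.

Q = 22.1 × 4350 = 96140 C; n(e⁻) = 96140 / 96500 = 0.9963 mol
Cathode: Zn²⁺ + 2e⁻ → Zn → n(Zn) = 0.9963/2 = 0.4982 mol → 32.6 g
Anode: 2H₂O → O₂ + 4H⁺ + 4e⁻ → n(O₂) = 0.9963/4 = 0.2491 mol → 5.58 L

32.6 g Zn; 5.58 L O₂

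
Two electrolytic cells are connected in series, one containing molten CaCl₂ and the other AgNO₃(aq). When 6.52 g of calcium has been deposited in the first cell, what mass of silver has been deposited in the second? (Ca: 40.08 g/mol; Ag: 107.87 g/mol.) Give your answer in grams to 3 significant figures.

n(Ca) = 6.52 / 40.08 = 0.1627 mol
Ca²⁺ + 2e⁻ → Ca, so n(e⁻) = 2 × 0.1627 = 0.3254 mol
Since the cells are in series, n(e⁻) in the Ag cell is also 0.3254 mol.
Ag⁺ + e⁻ → Ag, so n(Ag) = 0.3254 mol
m(Ag) = 0.3254 × 107.87 = 35.1 g

35.1 g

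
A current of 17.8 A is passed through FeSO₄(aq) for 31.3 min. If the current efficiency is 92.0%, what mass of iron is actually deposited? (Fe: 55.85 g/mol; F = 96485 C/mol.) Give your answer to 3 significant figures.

Q = 17.8 × 1878 = 33430 C
n(e⁻) = 33430 / 96485 = 0.3465 mol
Fe²⁺ + 2e⁻ → Fe, so theoretical m(Fe) = 0.1733 × 55.85 = 9.679 g
Actual mass = 92.0% × 9.679 = 8.90 g

8.90 g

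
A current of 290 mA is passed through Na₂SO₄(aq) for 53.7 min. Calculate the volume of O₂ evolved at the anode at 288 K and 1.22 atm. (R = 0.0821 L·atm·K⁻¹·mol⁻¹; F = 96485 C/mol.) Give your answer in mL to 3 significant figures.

46.9 mL

Q = It = 0.290 × 3222 = 934.4 C
Moles of electrons = 934.4 / 96485 = 0.009684 mol
2H₂O → O₂ + 4H⁺ + 4e⁻, so n(O₂) = 0.009684 / 4 = 0.002421 mol
V = nRT/P = 0.002421 × 0.0821 × 288 / 1.22 = 0.04692 L
= 46.9 mL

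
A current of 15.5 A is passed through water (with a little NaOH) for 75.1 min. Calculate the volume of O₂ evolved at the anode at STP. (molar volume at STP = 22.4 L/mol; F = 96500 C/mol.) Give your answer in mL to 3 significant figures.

4050 mL

Q = It = 15.5 × 4506 = 69840 C
n(e⁻) = Q/F = 69840/96500 = 0.7237 mol
2H₂O → O₂ + 4H⁺ + 4e⁻, so n(O₂) = 0.7237 / 4 = 0.1809 mol
V = 0.1809 × 22.4 = 4.052 L
= 4050 mL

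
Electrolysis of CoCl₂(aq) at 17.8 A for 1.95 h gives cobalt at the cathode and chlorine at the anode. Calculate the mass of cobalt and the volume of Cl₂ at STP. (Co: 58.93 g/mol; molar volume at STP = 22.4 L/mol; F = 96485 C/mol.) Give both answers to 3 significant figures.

38.2 g Co; 14.5 L Cl₂

Q = 17.8 × 7020 = 1.250×10^5 C; n(e⁻) = 1.250×10^5 / 96485 = 1.296 mol
Cathode: Co²⁺ + 2e⁻ → Co → n(Co) = 1.296/2 = 0.6480 mol → 38.2 g
Anode: 2Cl⁻ → Cl₂ + 2e⁻ → n(Cl₂) = 1.296/2 = 0.6480 mol → 14.5 L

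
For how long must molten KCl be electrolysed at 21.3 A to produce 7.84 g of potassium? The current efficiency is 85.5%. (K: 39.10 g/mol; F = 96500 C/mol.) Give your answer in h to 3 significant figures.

n(K) = 7.84 / 39.10 = 0.2005 mol
K⁺ + e⁻ → K, so n(e⁻) = 0.2005 mol
Q = 0.2005 × 96500 / 0.855 = 22630 C
t = Q / I = 22630 / 21.3 = 1062 s = 0.295 h

0.295 h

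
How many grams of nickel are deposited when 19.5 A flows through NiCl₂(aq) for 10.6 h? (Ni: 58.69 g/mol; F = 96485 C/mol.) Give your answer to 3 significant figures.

Q = 19.5 A × 38160 s = 7.441×10^5 C
n(e⁻) = 7.441×10^5 / 96485 = 7.712 mol
Ni²⁺ + 2e⁻ → Ni, so n(Ni) = 7.712 / 2 = 3.856 mol
m = 3.856 × 58.69 = 226 g

226 g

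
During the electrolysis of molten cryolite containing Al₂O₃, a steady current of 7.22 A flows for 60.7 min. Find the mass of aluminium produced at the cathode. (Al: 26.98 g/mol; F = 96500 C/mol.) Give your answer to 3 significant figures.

Charge passed = 7.22 × 3642 = 26300 C
Moles of electrons = 26300 / 96500 = 0.2725 mol
Al³⁺ + 3e⁻ → Al, so n(Al) = 0.2725 / 3 = 0.09083 mol
m = 0.09083 × 26.98 = 2.45 g

2.45 g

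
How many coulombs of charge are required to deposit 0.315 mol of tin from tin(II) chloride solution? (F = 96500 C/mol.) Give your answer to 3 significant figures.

Sn²⁺ + 2e⁻ → Sn, so n(e⁻) = 2 × 0.315 = 0.6300 mol
Q = 0.6300 × 96500 = 60800 C

60800 C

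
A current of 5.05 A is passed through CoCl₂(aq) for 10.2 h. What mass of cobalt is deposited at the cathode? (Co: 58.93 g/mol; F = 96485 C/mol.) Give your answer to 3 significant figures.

56.6 g

Q = 5.05 A × 36720 s = 1.854×10^5 C
n(e⁻) = Q/F = 1.854×10^5/96485 = 1.922 mol
Co²⁺ + 2e⁻ → Co, so n(Co) = 1.922 / 2 = 0.9610 mol
m = 0.9610 × 58.93 = 56.6 g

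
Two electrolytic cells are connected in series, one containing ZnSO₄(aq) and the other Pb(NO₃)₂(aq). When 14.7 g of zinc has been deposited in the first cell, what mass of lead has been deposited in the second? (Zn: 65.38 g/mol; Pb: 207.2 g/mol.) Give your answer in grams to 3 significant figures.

46.6 g

n(Zn) = 14.7 / 65.38 = 0.2248 mol
Zn²⁺ + 2e⁻ → Zn, so n(e⁻) = 2 × 0.2248 = 0.4496 mol
In series, the same 0.4496 mol of electrons flows through the second cell.
Pb²⁺ + 2e⁻ → Pb, so n(Pb) = 0.4496 / 2 = 0.2248 mol
m(Pb) = 0.2248 × 207.2 = 46.6 g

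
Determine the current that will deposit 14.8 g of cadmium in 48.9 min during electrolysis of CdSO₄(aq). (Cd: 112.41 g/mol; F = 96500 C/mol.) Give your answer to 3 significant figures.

8.66 A

n(Cd) = 14.8 / 112.41 = 0.1317 mol
Cd²⁺ + 2e⁻ → Cd, so n(e⁻) = 2 × 0.1317 = 0.2634 mol
Q = 0.2634 × 96500 = 25420 C
I = Q / t = 25420 / 2934 s = 8.66 A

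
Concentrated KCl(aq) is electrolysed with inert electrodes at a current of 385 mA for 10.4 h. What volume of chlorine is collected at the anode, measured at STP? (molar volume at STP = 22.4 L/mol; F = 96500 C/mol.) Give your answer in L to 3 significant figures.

Charge passed = 0.385 × 37440 = 14410 C
Moles of electrons = 14410 / 96500 = 0.1493 mol
2Cl⁻ → Cl₂ + 2e⁻, so n(Cl₂) = 0.1493 / 2 = 0.07465 mol
V = 0.07465 × 22.4 = 1.672 L

1.67 L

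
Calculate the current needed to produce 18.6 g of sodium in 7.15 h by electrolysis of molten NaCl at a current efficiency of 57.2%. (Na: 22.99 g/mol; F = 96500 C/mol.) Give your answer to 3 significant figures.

n(Na) = 18.6 / 22.99 = 0.8090 mol
Na⁺ + e⁻ → Na, so n(e⁻) = 0.8090 mol
Q = 0.8090 × 96500 / 0.572 = 1.365×10^5 C
I = Q / t = 1.365×10^5 / 25740 s = 5.30 A

5.30 A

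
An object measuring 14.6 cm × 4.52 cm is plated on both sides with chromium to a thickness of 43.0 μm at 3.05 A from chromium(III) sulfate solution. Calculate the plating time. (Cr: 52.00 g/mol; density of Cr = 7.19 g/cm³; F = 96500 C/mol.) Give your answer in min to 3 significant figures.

Plated area = 2 × 14.6 × 4.52 = 132.0 cm²
Volume = 132.0 × 43.0×10⁻⁴ cm = 0.5676 cm³
m(Cr) = 0.5676 × 7.19 = 4.081 g
n(Cr) = 4.081 / 52.00 = 0.07848 mol; n(e⁻) = 3 × 0.07848 = 0.2354 mol
Q = 0.2354 × 96500 = 22720 C
t = 22720 / 3.05 = 7449 s = 124 min

124 min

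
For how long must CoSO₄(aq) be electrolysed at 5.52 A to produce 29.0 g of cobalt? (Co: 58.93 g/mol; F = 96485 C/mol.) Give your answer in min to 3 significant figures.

n(Co) = 29.0 / 58.93 = 0.4921 mol
Co²⁺ + 2e⁻ → Co, so n(e⁻) = 2 × 0.4921 = 0.9842 mol
Q = 0.9842 × 96485 = 94960 C
t = Q / I = 94960 / 5.52 = 17200 s = 287 min

287 min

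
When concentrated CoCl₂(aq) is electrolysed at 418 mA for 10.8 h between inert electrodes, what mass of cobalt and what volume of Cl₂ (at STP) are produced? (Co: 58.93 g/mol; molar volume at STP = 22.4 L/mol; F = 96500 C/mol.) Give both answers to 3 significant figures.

4.96 g Co; 1.89 L Cl₂

Q = 0.418 × 38880 = 16250 C; n(e⁻) = 16250 / 96500 = 0.1684 mol
Cathode: Co²⁺ + 2e⁻ → Co → n(Co) = 0.1684/2 = 0.08420 mol → 4.96 g
Anode: 2Cl⁻ → Cl₂ + 2e⁻ → n(Cl₂) = 0.1684/2 = 0.08420 mol → 1.89 L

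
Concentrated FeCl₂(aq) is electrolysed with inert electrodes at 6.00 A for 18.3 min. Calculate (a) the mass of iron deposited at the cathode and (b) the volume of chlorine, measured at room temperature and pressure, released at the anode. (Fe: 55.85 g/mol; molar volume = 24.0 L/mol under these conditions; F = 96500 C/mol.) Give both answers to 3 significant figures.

Q = 6.00 × 1098 = 6588 C; n(e⁻) = 6588 / 96500 = 0.06827 mol
Cathode: Fe²⁺ + 2e⁻ → Fe → n(Fe) = 0.06827/2 = 0.03414 mol → 1.91 g
Anode: 2Cl⁻ → Cl₂ + 2e⁻ → n(Cl₂) = 0.06827/2 = 0.03414 mol → 0.819 L

1.91 g Fe; 0.819 L Cl₂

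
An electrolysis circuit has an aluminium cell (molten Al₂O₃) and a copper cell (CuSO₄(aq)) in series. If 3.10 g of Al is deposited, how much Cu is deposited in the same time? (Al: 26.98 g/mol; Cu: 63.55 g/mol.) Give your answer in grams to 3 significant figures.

11.0 g

n(Al) = 3.10 / 26.98 = 0.1149 mol
Al³⁺ + 3e⁻ → Al, so n(e⁻) = 3 × 0.1149 = 0.3447 mol
The cells are in series, so the same charge (and hence the same n(e⁻) = 0.3447 mol) passes through both.
Cu²⁺ + 2e⁻ → Cu, so n(Cu) = 0.3447 / 2 = 0.1724 mol
m(Cu) = 0.1724 × 63.55 = 11.0 g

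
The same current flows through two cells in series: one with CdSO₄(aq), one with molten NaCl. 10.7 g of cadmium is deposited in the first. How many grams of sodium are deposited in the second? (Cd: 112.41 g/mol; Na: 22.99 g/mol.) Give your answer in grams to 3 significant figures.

n(Cd) = 10.7 / 112.41 = 0.09519 mol
Cd²⁺ + 2e⁻ → Cd, so n(e⁻) = 2 × 0.09519 = 0.1904 mol
The cells are in series, so the same charge (and hence the same n(e⁻) = 0.1904 mol) passes through both.
Na⁺ + e⁻ → Na, so n(Na) = 0.1904 mol
m(Na) = 0.1904 × 22.99 = 4.38 g

4.38 g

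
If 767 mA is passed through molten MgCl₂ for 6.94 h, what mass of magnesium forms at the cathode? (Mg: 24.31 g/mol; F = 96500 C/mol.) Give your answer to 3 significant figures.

Q = 0.767 A × 24984 s = 19160 C
n(e⁻) = Q/F = 19160/96500 = 0.1985 mol
Mg²⁺ + 2e⁻ → Mg, so n(Mg) = 0.1985 / 2 = 0.09925 mol
m = 0.09925 × 24.31 = 2.41 g

2.41 g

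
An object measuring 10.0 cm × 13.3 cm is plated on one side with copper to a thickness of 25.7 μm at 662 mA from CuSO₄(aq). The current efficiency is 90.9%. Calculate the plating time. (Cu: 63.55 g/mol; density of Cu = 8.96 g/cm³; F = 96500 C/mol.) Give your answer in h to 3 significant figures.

4.29 h

Plated area = 10.0 × 13.3 = 133.0 cm²
Volume = 133.0 × 25.7×10⁻⁴ cm = 0.3418 cm³
m(Cu) = 0.3418 × 8.96 = 3.063 g
n(Cu) = 3.063 / 63.55 = 0.04820 mol; n(e⁻) = 2 × 0.04820 = 0.09640 mol
Q = 0.09640 × 96500 / 0.909 = 10230 C
t = 10230 / 0.662 = 15450 s = 4.29 h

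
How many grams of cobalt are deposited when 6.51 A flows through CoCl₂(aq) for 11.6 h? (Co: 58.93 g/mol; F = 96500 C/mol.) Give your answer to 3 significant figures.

Q = 6.51 A × 41760 s = 2.719×10^5 C
Moles of electrons = 2.719×10^5 / 96500 = 2.818 mol
Co²⁺ + 2e⁻ → Co, so n(Co) = 2.818 / 2 = 1.409 mol
m = 1.409 × 58.93 = 83.0 g

83.0 g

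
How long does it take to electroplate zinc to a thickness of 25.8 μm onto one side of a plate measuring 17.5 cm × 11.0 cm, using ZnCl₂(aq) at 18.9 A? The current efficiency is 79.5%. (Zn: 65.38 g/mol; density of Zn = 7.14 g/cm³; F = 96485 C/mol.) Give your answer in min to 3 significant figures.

11.6 min

Plated area = 17.5 × 11.0 = 192.5 cm²
Volume = 192.5 × 25.8×10⁻⁴ cm = 0.4967 cm³
m(Zn) = 0.4967 × 7.14 = 3.546 g
n(Zn) = 3.546 / 65.38 = 0.05424 mol; n(e⁻) = 2 × 0.05424 = 0.1085 mol
Q = 0.1085 × 96485 / 0.795 = 13170 C
t = 13170 / 18.9 = 696.8 s = 11.6 min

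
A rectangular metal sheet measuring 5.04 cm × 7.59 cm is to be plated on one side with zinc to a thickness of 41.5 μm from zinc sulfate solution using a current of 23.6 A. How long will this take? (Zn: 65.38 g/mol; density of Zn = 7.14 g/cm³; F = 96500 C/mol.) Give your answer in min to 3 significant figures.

Plated area = 5.04 × 7.59 = 38.25 cm²
Volume = 38.25 × 41.5×10⁻⁴ cm = 0.1587 cm³
m(Zn) = 0.1587 × 7.14 = 1.133 g
n(Zn) = 1.133 / 65.38 = 0.01733 mol; n(e⁻) = 2 × 0.01733 = 0.03466 mol
Q = 0.03466 × 96500 = 3345 C
t = 3345 / 23.6 = 141.7 s = 2.36 min

2.36 min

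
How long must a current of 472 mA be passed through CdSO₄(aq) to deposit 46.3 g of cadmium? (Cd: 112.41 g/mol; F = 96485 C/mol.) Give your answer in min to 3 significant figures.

n(Cd) = 46.3 / 112.41 = 0.4119 mol
Cd²⁺ + 2e⁻ → Cd, so n(e⁻) = 2 × 0.4119 = 0.8238 mol
Q = 0.8238 × 96485 = 79480 C
t = Q / I = 79480 / 0.472 = 1.684×10^5 s = 2810 min

2810 min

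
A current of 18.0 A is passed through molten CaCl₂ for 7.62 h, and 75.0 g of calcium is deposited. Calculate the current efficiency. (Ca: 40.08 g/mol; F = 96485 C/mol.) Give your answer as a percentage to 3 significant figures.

Q = 18.0 × 27432 = 4.938×10^5 C
n(e⁻) = 4.938×10^5 / 96485 = 5.118 mol
Ca²⁺ + 2e⁻ → Ca, so theoretical n(Ca) = 2.559 mol → 102.6 g
Efficiency = 75.0 / 102.6 = 0.7310 = 73.1%

73.1%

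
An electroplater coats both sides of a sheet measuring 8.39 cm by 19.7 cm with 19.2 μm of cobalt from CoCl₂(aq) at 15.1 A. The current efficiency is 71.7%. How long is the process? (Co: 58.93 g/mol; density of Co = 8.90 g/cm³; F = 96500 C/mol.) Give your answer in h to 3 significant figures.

0.475 h

Plated area = 2 × 8.39 × 19.7 = 330.6 cm²
Volume = 330.6 × 19.2×10⁻⁴ cm = 0.6348 cm³
m(Co) = 0.6348 × 8.90 = 5.650 g
n(Co) = 5.650 / 58.93 = 0.09588 mol; n(e⁻) = 2 × 0.09588 = 0.1918 mol
Q = 0.1918 × 96500 / 0.717 = 25810 C
t = 25810 / 15.1 = 1709 s = 0.475 h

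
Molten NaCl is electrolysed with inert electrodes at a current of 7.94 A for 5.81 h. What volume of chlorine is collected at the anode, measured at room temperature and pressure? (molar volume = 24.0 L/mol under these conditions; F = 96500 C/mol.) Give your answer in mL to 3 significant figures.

Q = 7.94 A × 20916 s = 1.661×10^5 C
n(e⁻) = Q/F = 1.661×10^5/96500 = 1.721 mol
2Cl⁻ → Cl₂ + 2e⁻, so n(Cl₂) = 1.721 / 2 = 0.8605 mol
V = 0.8605 × 24.0 = 20.65 L
= 20700 mL

20700 mL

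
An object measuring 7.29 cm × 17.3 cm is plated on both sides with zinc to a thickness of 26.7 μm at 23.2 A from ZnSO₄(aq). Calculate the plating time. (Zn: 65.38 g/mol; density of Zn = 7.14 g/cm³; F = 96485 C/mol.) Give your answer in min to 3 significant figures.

Plated area = 2 × 7.29 × 17.3 = 252.2 cm²
Volume = 252.2 × 26.7×10⁻⁴ cm = 0.6734 cm³
m(Zn) = 0.6734 × 7.14 = 4.808 g
n(Zn) = 4.808 / 65.38 = 0.07354 mol; n(e⁻) = 2 × 0.07354 = 0.1471 mol
Q = 0.1471 × 96485 = 14190 C
t = 14190 / 23.2 = 611.6 s = 10.2 min

10.2 min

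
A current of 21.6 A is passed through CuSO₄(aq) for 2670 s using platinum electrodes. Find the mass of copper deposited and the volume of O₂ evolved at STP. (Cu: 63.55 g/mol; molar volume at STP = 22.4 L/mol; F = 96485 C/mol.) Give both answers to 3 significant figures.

19.0 g Cu; 3.35 L O₂

Q = 21.6 × 2670 = 57670 C; n(e⁻) = 57670 / 96485 = 0.5977 mol
Cathode: Cu²⁺ + 2e⁻ → Cu → n(Cu) = 0.5977/2 = 0.2989 mol → 19.0 g
Anode: 2H₂O → O₂ + 4H⁺ + 4e⁻ → n(O₂) = 0.5977/4 = 0.1494 mol → 3.35 L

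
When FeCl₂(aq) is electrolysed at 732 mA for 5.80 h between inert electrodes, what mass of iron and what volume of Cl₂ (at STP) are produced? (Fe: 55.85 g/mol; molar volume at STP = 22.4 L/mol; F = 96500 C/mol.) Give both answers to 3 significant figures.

4.42 g Fe; 1.77 L Cl₂

Q = 0.732 × 20880 = 15280 C; n(e⁻) = 15280 / 96500 = 0.1583 mol
Cathode: Fe²⁺ + 2e⁻ → Fe → n(Fe) = 0.1583/2 = 0.07915 mol → 4.42 g
Anode: 2Cl⁻ → Cl₂ + 2e⁻ → n(Cl₂) = 0.1583/2 = 0.07915 mol → 1.77 L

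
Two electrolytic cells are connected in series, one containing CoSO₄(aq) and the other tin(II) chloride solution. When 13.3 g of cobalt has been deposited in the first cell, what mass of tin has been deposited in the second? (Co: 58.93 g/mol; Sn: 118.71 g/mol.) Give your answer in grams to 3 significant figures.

26.8 g

n(Co) = 13.3 / 58.93 = 0.2257 mol
Co²⁺ + 2e⁻ → Co, so n(e⁻) = 2 × 0.2257 = 0.4514 mol
The cells are in series, so the same charge (and hence the same n(e⁻) = 0.4514 mol) passes through both.
Sn²⁺ + 2e⁻ → Sn, so n(Sn) = 0.4514 / 2 = 0.2257 mol
m(Sn) = 0.2257 × 118.71 = 26.8 g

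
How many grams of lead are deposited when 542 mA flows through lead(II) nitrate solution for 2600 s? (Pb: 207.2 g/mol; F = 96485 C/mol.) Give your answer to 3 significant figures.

Q = 0.542 A × 2600 s = 1409 C
Moles of electrons = 1409 / 96485 = 0.01460 mol
Pb²⁺ + 2e⁻ → Pb, so n(Pb) = 0.01460 / 2 = 0.007300 mol
m = 0.007300 × 207.2 = 1.51 g

1.51 g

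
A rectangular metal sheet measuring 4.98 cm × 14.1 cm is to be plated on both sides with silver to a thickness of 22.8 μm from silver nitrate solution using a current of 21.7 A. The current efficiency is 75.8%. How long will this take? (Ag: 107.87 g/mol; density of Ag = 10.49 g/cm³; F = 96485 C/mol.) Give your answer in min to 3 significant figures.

3.04 min

Plated area = 2 × 4.98 × 14.1 = 140.4 cm²
Volume = 140.4 × 22.8×10⁻⁴ cm = 0.3201 cm³
m(Ag) = 0.3201 × 10.49 = 3.358 g
n(Ag) = 3.358 / 107.87 = 0.03113 mol; n(e⁻) = 0.03113 mol
Q = 0.03113 × 96485 / 0.758 = 3963 C
t = 3963 / 21.7 = 182.6 s = 3.04 min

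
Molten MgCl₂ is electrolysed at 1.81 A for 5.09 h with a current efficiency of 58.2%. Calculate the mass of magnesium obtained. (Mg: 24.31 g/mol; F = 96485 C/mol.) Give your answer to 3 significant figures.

Q = 1.81 × 18324 = 33170 C
n(e⁻) = 33170 / 96485 = 0.3438 mol
Mg²⁺ + 2e⁻ → Mg, so theoretical m(Mg) = 0.1719 × 24.31 = 4.179 g
Actual mass = 58.2% × 4.179 = 2.43 g

2.43 g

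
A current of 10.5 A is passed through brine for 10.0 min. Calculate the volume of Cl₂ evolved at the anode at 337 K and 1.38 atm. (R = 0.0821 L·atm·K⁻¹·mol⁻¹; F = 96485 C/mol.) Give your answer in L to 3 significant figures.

0.655 L

Charge passed = 10.5 × 600 = 6300 C
n(e⁻) = 6300 / 96485 = 0.06530 mol
2Cl⁻ → Cl₂ + 2e⁻, so n(Cl₂) = 0.06530 / 2 = 0.03265 mol
V = nRT/P = 0.03265 × 0.0821 × 337 / 1.38 = 0.6546 L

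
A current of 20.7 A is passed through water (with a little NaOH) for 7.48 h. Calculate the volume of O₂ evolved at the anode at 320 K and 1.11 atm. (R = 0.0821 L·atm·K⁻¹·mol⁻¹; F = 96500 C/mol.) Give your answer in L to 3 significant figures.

34.2 L

Charge passed = 20.7 × 26928 = 5.574×10^5 C
n(e⁻) = Q/F = 5.574×10^5/96500 = 5.776 mol
2H₂O → O₂ + 4H⁺ + 4e⁻, so n(O₂) = 5.776 / 4 = 1.444 mol
V = nRT/P = 1.444 × 0.0821 × 320 / 1.11 = 34.18 L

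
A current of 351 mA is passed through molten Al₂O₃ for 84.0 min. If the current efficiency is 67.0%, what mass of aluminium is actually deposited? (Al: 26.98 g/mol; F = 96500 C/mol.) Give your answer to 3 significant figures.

Q = 0.351 × 5040 = 1769 C
n(e⁻) = 1769 / 96500 = 0.01833 mol
Al³⁺ + 3e⁻ → Al, so theoretical m(Al) = 0.006110 × 26.98 = 0.1648 g
Actual mass = 67.0% × 0.1648 = 0.110 g

0.110 g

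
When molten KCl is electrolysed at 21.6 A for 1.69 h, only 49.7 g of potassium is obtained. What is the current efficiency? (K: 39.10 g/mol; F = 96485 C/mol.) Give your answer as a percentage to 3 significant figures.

Q = 21.6 × 6084 = 1.314×10^5 C
n(e⁻) = 1.314×10^5 / 96485 = 1.362 mol
K⁺ + e⁻ → K, so theoretical n(K) = 1.362 mol → 53.25 g
Efficiency = 49.7 / 53.25 = 0.9333 = 93.3%

93.3%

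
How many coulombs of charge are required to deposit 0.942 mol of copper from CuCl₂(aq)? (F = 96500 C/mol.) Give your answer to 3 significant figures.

1.82×10^5 C

Cu²⁺ + 2e⁻ → Cu, so n(e⁻) = 2 × 0.942 = 1.884 mol
Q = 1.884 × 96500 = 1.818×10^5 C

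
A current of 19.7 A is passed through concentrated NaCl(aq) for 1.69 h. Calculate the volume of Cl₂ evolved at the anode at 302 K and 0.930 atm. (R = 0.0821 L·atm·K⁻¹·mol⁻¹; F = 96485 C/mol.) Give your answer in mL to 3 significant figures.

16600 mL

Q = 19.7 A × 6084 s = 1.199×10^5 C
n(e⁻) = 1.199×10^5 / 96485 = 1.243 mol
2Cl⁻ → Cl₂ + 2e⁻, so n(Cl₂) = 1.243 / 2 = 0.6215 mol
V = nRT/P = 0.6215 × 0.0821 × 302 / 0.930 = 16.57 L
= 16600 mL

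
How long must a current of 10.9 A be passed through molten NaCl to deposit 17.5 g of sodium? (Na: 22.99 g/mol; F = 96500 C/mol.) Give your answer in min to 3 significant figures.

112 min

n(Na) = 17.5 / 22.99 = 0.7612 mol
Na⁺ + e⁻ → Na, so n(e⁻) = 0.7612 mol
Q = 0.7612 × 96500 = 73460 C
t = Q / I = 73460 / 10.9 = 6739 s = 112 min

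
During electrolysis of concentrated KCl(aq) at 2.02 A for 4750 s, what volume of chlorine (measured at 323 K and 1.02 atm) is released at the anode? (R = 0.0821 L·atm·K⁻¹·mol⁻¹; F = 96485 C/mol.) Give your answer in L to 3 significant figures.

Q = It = 2.02 × 4750 = 9595 C
n(e⁻) = 9595 / 96485 = 0.09945 mol
2Cl⁻ → Cl₂ + 2e⁻, so n(Cl₂) = 0.09945 / 2 = 0.04973 mol
V = nRT/P = 0.04973 × 0.0821 × 323 / 1.02 = 1.293 L

1.29 L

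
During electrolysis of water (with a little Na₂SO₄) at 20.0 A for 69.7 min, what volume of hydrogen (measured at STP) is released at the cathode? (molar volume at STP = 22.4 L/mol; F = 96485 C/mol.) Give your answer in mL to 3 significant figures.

Q = It = 20.0 × 4182 = 83640 C
n(e⁻) = Q/F = 83640/96485 = 0.8669 mol
2H⁺ + 2e⁻ → H₂, so n(H₂) = 0.8669 / 2 = 0.4335 mol
V = 0.4335 × 22.4 = 9.710 L
= 9710 mL

9710 mL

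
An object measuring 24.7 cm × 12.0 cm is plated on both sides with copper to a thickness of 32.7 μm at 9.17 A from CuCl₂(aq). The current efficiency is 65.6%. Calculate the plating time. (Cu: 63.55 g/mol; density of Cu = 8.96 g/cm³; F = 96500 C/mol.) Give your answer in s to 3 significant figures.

Plated area = 2 × 24.7 × 12.0 = 592.8 cm²
Volume = 592.8 × 32.7×10⁻⁴ cm = 1.938 cm³
m(Cu) = 1.938 × 8.96 = 17.36 g
n(Cu) = 17.36 / 63.55 = 0.2732 mol; n(e⁻) = 2 × 0.2732 = 0.5464 mol
Q = 0.5464 × 96500 / 0.656 = 80380 C
t = 80380 / 9.17 = 8766 s

8770 s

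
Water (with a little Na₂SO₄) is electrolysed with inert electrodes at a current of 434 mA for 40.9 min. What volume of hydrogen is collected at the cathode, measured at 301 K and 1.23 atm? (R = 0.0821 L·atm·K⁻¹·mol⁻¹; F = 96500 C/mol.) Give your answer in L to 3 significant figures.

Q = 0.434 A × 2454 s = 1065 C
n(e⁻) = 1065 / 96500 = 0.01104 mol
2H⁺ + 2e⁻ → H₂, so n(H₂) = 0.01104 / 2 = 0.005520 mol
V = nRT/P = 0.005520 × 0.0821 × 301 / 1.23 = 0.1109 L

0.111 L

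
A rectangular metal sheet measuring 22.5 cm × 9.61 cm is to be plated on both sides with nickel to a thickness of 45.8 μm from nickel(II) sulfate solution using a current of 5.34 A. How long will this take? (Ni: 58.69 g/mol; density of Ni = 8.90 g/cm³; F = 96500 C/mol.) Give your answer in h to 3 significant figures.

3.02 h

Plated area = 2 × 22.5 × 9.61 = 432.5 cm²
Volume = 432.5 × 45.8×10⁻⁴ cm = 1.981 cm³
m(Ni) = 1.981 × 8.90 = 17.63 g
n(Ni) = 17.63 / 58.69 = 0.3004 mol; n(e⁻) = 2 × 0.3004 = 0.6008 mol
Q = 0.6008 × 96500 = 57980 C
t = 57980 / 5.34 = 10860 s = 3.02 h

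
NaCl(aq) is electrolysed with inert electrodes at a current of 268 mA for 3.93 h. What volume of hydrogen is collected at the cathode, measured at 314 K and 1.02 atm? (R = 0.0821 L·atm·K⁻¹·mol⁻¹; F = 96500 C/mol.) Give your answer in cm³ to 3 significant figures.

Q = 0.268 A × 14148 s = 3792 C
n(e⁻) = 3792 / 96500 = 0.03930 mol
2H⁺ + 2e⁻ → H₂, so n(H₂) = 0.03930 / 2 = 0.01965 mol
V = nRT/P = 0.01965 × 0.0821 × 314 / 1.02 = 0.4966 L
= 497 cm³

497 cm³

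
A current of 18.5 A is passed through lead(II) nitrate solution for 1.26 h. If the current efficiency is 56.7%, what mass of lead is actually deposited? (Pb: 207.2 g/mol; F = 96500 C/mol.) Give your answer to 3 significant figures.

51.1 g

Q = 18.5 × 4536 = 83920 C
n(e⁻) = 83920 / 96500 = 0.8696 mol
Pb²⁺ + 2e⁻ → Pb, so theoretical m(Pb) = 0.4348 × 207.2 = 90.09 g
Actual mass = 56.7% × 90.09 = 51.1 g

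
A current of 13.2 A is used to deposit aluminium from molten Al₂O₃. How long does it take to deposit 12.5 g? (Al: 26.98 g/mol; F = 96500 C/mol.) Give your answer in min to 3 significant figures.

169 min

n(Al) = 12.5 / 26.98 = 0.4633 mol
Al³⁺ + 3e⁻ → Al, so n(e⁻) = 3 × 0.4633 = 1.390 mol
Q = 1.390 × 96500 = 1.341×10^5 C
t = Q / I = 1.341×10^5 / 13.2 = 10160 s = 169 min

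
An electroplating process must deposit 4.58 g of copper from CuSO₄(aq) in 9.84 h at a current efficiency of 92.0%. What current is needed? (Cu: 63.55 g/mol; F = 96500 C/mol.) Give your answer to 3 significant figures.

n(Cu) = 4.58 / 63.55 = 0.07207 mol
Cu²⁺ + 2e⁻ → Cu, so n(e⁻) = 2 × 0.07207 = 0.1441 mol
Q = 0.1441 × 96500 / 0.920 = 15110 C
I = Q / t = 15110 / 35424 s = 0.427 A

0.427 A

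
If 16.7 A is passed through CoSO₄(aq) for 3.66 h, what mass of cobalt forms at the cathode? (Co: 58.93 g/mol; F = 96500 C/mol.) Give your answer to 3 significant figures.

Q = It = 16.7 × 13176 = 2.200×10^5 C
Moles of electrons = 2.200×10^5 / 96500 = 2.280 mol
Co²⁺ + 2e⁻ → Co, so n(Co) = 2.280 / 2 = 1.140 mol
m = 1.140 × 58.93 = 67.2 g

67.2 g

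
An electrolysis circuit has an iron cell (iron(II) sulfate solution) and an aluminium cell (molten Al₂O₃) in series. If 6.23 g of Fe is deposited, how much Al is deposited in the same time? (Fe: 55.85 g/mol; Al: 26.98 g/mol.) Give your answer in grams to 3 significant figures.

2.01 g

n(Fe) = 6.23 / 55.85 = 0.1115 mol
Fe²⁺ + 2e⁻ → Fe, so n(e⁻) = 2 × 0.1115 = 0.2230 mol
Since the cells are in series, n(e⁻) in the Al cell is also 0.2230 mol.
Al³⁺ + 3e⁻ → Al, so n(Al) = 0.2230 / 3 = 0.07433 mol
m(Al) = 0.07433 × 26.98 = 2.01 g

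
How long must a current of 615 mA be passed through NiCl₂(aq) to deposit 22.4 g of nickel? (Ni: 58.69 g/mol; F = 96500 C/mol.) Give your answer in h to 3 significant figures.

n(Ni) = 22.4 / 58.69 = 0.3817 mol
Ni²⁺ + 2e⁻ → Ni, so n(e⁻) = 2 × 0.3817 = 0.7634 mol
Q = 0.7634 × 96500 = 73670 C
t = Q / I = 73670 / 0.615 = 1.198×10^5 s = 33.3 h

33.3 h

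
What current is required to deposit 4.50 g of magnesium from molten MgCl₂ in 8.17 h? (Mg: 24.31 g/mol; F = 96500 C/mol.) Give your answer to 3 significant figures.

1.21 A

n(Mg) = 4.50 / 24.31 = 0.1851 mol
Mg²⁺ + 2e⁻ → Mg, so n(e⁻) = 2 × 0.1851 = 0.3702 mol
Q = 0.3702 × 96500 = 35720 C
I = Q / t = 35720 / 29412 s = 1.21 A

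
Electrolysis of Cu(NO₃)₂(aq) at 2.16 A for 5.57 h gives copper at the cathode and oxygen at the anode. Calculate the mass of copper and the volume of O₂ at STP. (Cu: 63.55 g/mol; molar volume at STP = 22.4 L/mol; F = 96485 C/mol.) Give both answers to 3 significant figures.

Q = 2.16 × 20052 = 43310 C; n(e⁻) = 43310 / 96485 = 0.4489 mol
Cathode: Cu²⁺ + 2e⁻ → Cu → n(Cu) = 0.4489/2 = 0.2245 mol → 14.3 g
Anode: 2H₂O → O₂ + 4H⁺ + 4e⁻ → n(O₂) = 0.4489/4 = 0.1122 mol → 2.51 L

14.3 g Cu; 2.51 L O₂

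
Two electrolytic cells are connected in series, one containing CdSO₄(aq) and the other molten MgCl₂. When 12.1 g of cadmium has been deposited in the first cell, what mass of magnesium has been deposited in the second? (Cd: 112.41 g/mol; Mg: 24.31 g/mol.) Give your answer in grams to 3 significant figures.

2.62 g

n(Cd) = 12.1 / 112.41 = 0.1076 mol
Cd²⁺ + 2e⁻ → Cd, so n(e⁻) = 2 × 0.1076 = 0.2152 mol
Same current for the same time ⇒ same n(e⁻) = 0.2152 mol in both cells.
Mg²⁺ + 2e⁻ → Mg, so n(Mg) = 0.2152 / 2 = 0.1076 mol
m(Mg) = 0.1076 × 24.31 = 2.62 g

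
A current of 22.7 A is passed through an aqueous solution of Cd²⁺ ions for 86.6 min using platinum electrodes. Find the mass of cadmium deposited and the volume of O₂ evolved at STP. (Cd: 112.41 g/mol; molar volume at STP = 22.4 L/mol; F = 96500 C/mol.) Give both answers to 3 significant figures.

Q = 22.7 × 5196 = 1.179×10^5 C; n(e⁻) = 1.179×10^5 / 96500 = 1.222 mol
Cathode: Cd²⁺ + 2e⁻ → Cd → n(Cd) = 1.222/2 = 0.6110 mol → 68.7 g
Anode: 2H₂O → O₂ + 4H⁺ + 4e⁻ → n(O₂) = 1.222/4 = 0.3055 mol → 6.84 L

68.7 g Cd; 6.84 L O₂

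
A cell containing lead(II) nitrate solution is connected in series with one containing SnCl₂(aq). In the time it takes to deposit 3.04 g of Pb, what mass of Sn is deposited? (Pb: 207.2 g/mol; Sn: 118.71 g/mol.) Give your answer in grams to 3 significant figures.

n(Pb) = 3.04 / 207.2 = 0.01467 mol
Pb²⁺ + 2e⁻ → Pb, so n(e⁻) = 2 × 0.01467 = 0.02934 mol
In series, the same 0.02934 mol of electrons flows through the second cell.
Sn²⁺ + 2e⁻ → Sn, so n(Sn) = 0.02934 / 2 = 0.01467 mol
m(Sn) = 0.01467 × 118.71 = 1.74 g

1.74 g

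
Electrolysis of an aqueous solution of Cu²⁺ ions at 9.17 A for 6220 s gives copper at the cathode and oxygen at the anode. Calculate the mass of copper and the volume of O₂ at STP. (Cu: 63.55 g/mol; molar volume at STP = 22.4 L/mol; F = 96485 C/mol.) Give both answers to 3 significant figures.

18.8 g Cu; 3.31 L O₂

Q = 9.17 × 6220 = 57040 C; n(e⁻) = 57040 / 96485 = 0.5912 mol
Cathode: Cu²⁺ + 2e⁻ → Cu → n(Cu) = 0.5912/2 = 0.2956 mol → 18.8 g
Anode: 2H₂O → O₂ + 4H⁺ + 4e⁻ → n(O₂) = 0.5912/4 = 0.1478 mol → 3.31 L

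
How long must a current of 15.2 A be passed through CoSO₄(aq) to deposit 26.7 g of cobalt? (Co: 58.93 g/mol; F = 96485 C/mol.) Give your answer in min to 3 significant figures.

n(Co) = 26.7 / 58.93 = 0.4531 mol
Co²⁺ + 2e⁻ → Co, so n(e⁻) = 2 × 0.4531 = 0.9062 mol
Q = 0.9062 × 96485 = 87430 C
t = Q / I = 87430 / 15.2 = 5752 s = 95.9 min

95.9 min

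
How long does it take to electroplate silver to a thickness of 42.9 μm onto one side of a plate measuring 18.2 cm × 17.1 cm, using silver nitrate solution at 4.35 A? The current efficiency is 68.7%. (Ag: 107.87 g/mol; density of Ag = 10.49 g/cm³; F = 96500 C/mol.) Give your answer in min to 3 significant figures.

Plated area = 18.2 × 17.1 = 311.2 cm²
Volume = 311.2 × 42.9×10⁻⁴ cm = 1.335 cm³
m(Ag) = 1.335 × 10.49 = 14.00 g
n(Ag) = 14.00 / 107.87 = 0.1298 mol; n(e⁻) = 0.1298 mol
Q = 0.1298 × 96500 / 0.687 = 18230 C
t = 18230 / 4.35 = 4191 s = 69.9 min

69.9 min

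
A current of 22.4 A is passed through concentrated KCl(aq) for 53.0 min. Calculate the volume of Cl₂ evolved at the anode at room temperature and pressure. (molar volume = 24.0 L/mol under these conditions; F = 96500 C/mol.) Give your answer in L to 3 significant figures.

8.86 L

Charge passed = 22.4 × 3180 = 71230 C
n(e⁻) = 71230 / 96500 = 0.7381 mol
2Cl⁻ → Cl₂ + 2e⁻, so n(Cl₂) = 0.7381 / 2 = 0.3691 mol
V = 0.3691 × 24.0 = 8.858 L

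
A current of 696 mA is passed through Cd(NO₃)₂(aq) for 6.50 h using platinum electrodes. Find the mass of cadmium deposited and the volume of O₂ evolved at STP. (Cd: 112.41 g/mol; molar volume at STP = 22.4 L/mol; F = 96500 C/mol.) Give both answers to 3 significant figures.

Q = 0.696 × 23400 = 16290 C; n(e⁻) = 16290 / 96500 = 0.1688 mol
Cathode: Cd²⁺ + 2e⁻ → Cd → n(Cd) = 0.1688/2 = 0.08440 mol → 9.49 g
Anode: 2H₂O → O₂ + 4H⁺ + 4e⁻ → n(O₂) = 0.1688/4 = 0.04220 mol → 0.945 L

9.49 g Cd; 0.945 L O₂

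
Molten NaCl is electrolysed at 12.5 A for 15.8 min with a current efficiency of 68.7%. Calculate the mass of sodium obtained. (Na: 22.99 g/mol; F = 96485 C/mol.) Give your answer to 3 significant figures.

Q = 12.5 × 948 = 11850 C
n(e⁻) = 11850 / 96485 = 0.1228 mol
Na⁺ + e⁻ → Na, so theoretical m(Na) = 0.1228 × 22.99 = 2.823 g
Actual mass = 68.7% × 2.823 = 1.94 g

1.94 g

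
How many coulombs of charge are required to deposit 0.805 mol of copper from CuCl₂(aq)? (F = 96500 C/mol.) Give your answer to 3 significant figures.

Cu²⁺ + 2e⁻ → Cu, so n(e⁻) = 2 × 0.805 = 1.610 mol
Q = 1.610 × 96500 = 1.554×10^5 C

1.55×10^5 C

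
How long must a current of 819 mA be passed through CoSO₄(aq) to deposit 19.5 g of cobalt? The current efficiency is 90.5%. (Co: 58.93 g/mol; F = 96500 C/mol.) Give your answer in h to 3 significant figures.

23.9 h

n(Co) = 19.5 / 58.93 = 0.3309 mol
Co²⁺ + 2e⁻ → Co, so n(e⁻) = 2 × 0.3309 = 0.6618 mol
Q = 0.6618 × 96500 / 0.905 = 70570 C
t = Q / I = 70570 / 0.819 = 86170 s = 23.9 h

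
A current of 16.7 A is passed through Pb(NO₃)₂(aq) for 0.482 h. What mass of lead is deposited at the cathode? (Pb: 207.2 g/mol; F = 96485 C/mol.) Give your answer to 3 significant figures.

Q = 16.7 A × 1735.2 s = 28980 C
n(e⁻) = Q/F = 28980/96485 = 0.3004 mol
Pb²⁺ + 2e⁻ → Pb, so n(Pb) = 0.3004 / 2 = 0.1502 mol
m = 0.1502 × 207.2 = 31.1 g

31.1 g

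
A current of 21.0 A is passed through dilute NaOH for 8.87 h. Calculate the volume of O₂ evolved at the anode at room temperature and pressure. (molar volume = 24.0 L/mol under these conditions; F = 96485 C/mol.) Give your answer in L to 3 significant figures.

41.7 L

Q = 21.0 A × 31932 s = 6.706×10^5 C
n(e⁻) = 6.706×10^5 / 96485 = 6.950 mol
2H₂O → O₂ + 4H⁺ + 4e⁻, so n(O₂) = 6.950 / 4 = 1.738 mol
V = 1.738 × 24.0 = 41.71 L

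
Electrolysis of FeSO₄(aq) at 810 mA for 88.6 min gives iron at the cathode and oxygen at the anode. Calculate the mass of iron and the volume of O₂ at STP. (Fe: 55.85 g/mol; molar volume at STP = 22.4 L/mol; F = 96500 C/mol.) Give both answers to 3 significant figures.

Q = 0.810 × 5316 = 4306 C; n(e⁻) = 4306 / 96500 = 0.04462 mol
Cathode: Fe²⁺ + 2e⁻ → Fe → n(Fe) = 0.04462/2 = 0.02231 mol → 1.25 g
Anode: 2H₂O → O₂ + 4H⁺ + 4e⁻ → n(O₂) = 0.04462/4 = 0.01116 mol → 0.250 L

1.25 g Fe; 0.250 L O₂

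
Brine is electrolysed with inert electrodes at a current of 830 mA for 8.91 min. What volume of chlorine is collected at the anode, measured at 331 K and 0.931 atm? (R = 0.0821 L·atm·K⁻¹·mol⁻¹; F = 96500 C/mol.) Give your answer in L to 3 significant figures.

Q = 0.830 A × 534.6 s = 443.7 C
n(e⁻) = Q/F = 443.7/96500 = 0.004598 mol
2Cl⁻ → Cl₂ + 2e⁻, so n(Cl₂) = 0.004598 / 2 = 0.002299 mol
V = nRT/P = 0.002299 × 0.0821 × 331 / 0.931 = 0.06711 L

0.0671 L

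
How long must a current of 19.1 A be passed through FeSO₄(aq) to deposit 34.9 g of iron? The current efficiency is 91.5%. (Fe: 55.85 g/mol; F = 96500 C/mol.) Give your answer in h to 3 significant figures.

1.92 h

n(Fe) = 34.9 / 55.85 = 0.6249 mol
Fe²⁺ + 2e⁻ → Fe, so n(e⁻) = 2 × 0.6249 = 1.250 mol
Q = 1.250 × 96500 / 0.915 = 1.318×10^5 C
t = Q / I = 1.318×10^5 / 19.1 = 6901 s = 1.92 h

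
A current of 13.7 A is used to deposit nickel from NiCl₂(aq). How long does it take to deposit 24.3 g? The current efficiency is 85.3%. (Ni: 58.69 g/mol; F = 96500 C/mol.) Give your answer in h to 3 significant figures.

n(Ni) = 24.3 / 58.69 = 0.4140 mol
Ni²⁺ + 2e⁻ → Ni, so n(e⁻) = 2 × 0.4140 = 0.8280 mol
Q = 0.8280 × 96500 / 0.853 = 93670 C
t = Q / I = 93670 / 13.7 = 6837 s = 1.90 h

1.90 h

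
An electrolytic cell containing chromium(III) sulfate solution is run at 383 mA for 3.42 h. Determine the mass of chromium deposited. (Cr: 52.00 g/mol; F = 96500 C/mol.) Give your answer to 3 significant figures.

0.847 g

Charge passed = 0.383 × 12312 = 4715 C
Moles of electrons = 4715 / 96500 = 0.04886 mol
Cr³⁺ + 3e⁻ → Cr, so n(Cr) = 0.04886 / 3 = 0.01629 mol
m = 0.01629 × 52.00 = 0.847 g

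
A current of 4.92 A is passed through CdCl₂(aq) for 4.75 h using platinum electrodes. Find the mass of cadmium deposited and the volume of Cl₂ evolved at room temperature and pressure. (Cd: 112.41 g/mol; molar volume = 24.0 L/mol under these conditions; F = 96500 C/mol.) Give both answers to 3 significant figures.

Q = 4.92 × 17100 = 84130 C; n(e⁻) = 84130 / 96500 = 0.8718 mol
Cathode: Cd²⁺ + 2e⁻ → Cd → n(Cd) = 0.8718/2 = 0.4359 mol → 49.0 g
Anode: 2Cl⁻ → Cl₂ + 2e⁻ → n(Cl₂) = 0.8718/2 = 0.4359 mol → 10.5 L

49.0 g Cd; 10.5 L Cl₂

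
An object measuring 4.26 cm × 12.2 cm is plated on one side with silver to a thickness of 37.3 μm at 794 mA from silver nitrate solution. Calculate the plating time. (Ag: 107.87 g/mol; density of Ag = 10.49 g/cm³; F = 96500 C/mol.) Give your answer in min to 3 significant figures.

Plated area = 4.26 × 12.2 = 51.97 cm²
Volume = 51.97 × 37.3×10⁻⁴ cm = 0.1938 cm³
m(Ag) = 0.1938 × 10.49 = 2.033 g
n(Ag) = 2.033 / 107.87 = 0.01885 mol; n(e⁻) = 0.01885 mol
Q = 0.01885 × 96500 = 1819 C
t = 1819 / 0.794 = 2291 s = 38.2 min

38.2 min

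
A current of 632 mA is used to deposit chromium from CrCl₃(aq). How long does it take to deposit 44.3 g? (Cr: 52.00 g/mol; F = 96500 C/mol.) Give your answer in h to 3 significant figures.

108 h

n(Cr) = 44.3 / 52.00 = 0.8519 mol
Cr³⁺ + 3e⁻ → Cr, so n(e⁻) = 3 × 0.8519 = 2.556 mol
Q = 2.556 × 96500 = 2.467×10^5 C
t = Q / I = 2.467×10^5 / 0.632 = 3.903×10^5 s = 108 h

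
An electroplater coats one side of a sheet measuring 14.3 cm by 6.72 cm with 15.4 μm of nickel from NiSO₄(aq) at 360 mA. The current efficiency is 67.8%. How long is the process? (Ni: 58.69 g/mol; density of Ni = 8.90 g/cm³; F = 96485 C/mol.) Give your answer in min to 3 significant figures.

Plated area = 14.3 × 6.72 = 96.10 cm²
Volume = 96.10 × 15.4×10⁻⁴ cm = 0.1480 cm³
m(Ni) = 0.1480 × 8.90 = 1.317 g
n(Ni) = 1.317 / 58.69 = 0.02244 mol; n(e⁻) = 2 × 0.02244 = 0.04488 mol
Q = 0.04488 × 96485 / 0.678 = 6387 C
t = 6387 / 0.360 = 17740 s = 296 min

296 min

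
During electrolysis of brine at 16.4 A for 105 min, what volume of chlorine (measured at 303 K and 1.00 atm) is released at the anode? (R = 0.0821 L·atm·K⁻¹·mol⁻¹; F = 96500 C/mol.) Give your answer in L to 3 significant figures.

Q = It = 16.4 × 6300 = 1.033×10^5 C
n(e⁻) = Q/F = 1.033×10^5/96500 = 1.070 mol
2Cl⁻ → Cl₂ + 2e⁻, so n(Cl₂) = 1.070 / 2 = 0.5350 mol
V = nRT/P = 0.5350 × 0.0821 × 303 / 1.00 = 13.31 L

13.3 L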